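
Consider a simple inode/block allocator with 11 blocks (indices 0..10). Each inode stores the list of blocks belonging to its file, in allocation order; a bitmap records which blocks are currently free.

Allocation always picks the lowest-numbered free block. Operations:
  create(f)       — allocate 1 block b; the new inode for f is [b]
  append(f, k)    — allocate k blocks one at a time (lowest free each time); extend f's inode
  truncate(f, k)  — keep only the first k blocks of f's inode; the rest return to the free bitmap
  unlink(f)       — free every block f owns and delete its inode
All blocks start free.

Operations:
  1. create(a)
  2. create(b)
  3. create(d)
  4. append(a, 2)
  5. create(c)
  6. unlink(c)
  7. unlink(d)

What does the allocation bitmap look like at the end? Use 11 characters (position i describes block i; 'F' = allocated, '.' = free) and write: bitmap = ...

after create(a) → a:[0]  free=[F..........]
after create(b) → a:[0], b:[1]  free=[FF.........]
after create(d) → a:[0], b:[1], d:[2]  free=[FFF........]
after append(a, 2) → a:[0, 3, 4], b:[1], d:[2]  free=[FFFFF......]
after create(c) → a:[0, 3, 4], b:[1], c:[5], d:[2]  free=[FFFFFF.....]
after unlink(c) → a:[0, 3, 4], b:[1], d:[2]  free=[FFFFF......]
after unlink(d) → a:[0, 3, 4], b:[1]  free=[FF.FF......]

bitmap = FF.FF......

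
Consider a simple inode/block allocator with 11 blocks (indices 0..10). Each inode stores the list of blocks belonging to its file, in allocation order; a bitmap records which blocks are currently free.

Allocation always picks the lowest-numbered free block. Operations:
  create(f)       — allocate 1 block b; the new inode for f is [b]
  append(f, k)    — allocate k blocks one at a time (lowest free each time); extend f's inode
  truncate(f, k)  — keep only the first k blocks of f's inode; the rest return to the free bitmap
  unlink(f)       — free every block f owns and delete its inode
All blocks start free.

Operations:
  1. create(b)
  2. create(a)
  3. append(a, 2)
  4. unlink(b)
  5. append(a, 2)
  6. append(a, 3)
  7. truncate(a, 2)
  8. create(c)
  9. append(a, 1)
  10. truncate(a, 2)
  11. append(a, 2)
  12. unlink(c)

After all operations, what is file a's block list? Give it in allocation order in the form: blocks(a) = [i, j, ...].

[1] create(b) — b=0 (map F..........)
[2] create(a) — a=1 b=0 (map FF.........)
[3] append(a, 2) — a=1,2,3 b=0 (map FFFF.......)
[4] unlink(b) — a=1,2,3 (map .FFF.......)
[5] append(a, 2) — a=1,2,3,0,4 (map FFFFF......)
[6] append(a, 3) — a=1,2,3,0,4,5,6,7 (map FFFFFFFF...)
[7] truncate(a, 2) — a=1,2 (map .FF........)
[8] create(c) — a=1,2 c=0 (map FFF........)
[9] append(a, 1) — a=1,2,3 c=0 (map FFFF.......)
[10] truncate(a, 2) — a=1,2 c=0 (map FFF........)
[11] append(a, 2) — a=1,2,3,4 c=0 (map FFFFF......)
[12] unlink(c) — a=1,2,3,4 (map .FFFF......)

blocks(a) = [1, 2, 3, 4]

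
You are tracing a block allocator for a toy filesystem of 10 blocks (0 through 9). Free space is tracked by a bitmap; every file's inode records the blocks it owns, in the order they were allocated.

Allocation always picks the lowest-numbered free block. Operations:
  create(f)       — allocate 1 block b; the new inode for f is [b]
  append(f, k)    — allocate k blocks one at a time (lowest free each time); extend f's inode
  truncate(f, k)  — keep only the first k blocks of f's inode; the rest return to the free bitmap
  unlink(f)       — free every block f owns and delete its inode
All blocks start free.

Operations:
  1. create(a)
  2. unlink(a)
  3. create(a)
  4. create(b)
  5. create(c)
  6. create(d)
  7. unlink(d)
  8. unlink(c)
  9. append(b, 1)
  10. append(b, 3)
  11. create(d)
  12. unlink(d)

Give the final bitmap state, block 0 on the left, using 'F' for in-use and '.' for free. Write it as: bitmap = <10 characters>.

after create(a) → a:[0]  free=[F.........]
after unlink(a) →   free=[..........]
after create(a) → a:[0]  free=[F.........]
after create(b) → a:[0], b:[1]  free=[FF........]
after create(c) → a:[0], b:[1], c:[2]  free=[FFF.......]
after create(d) → a:[0], b:[1], c:[2], d:[3]  free=[FFFF......]
after unlink(d) → a:[0], b:[1], c:[2]  free=[FFF.......]
after unlink(c) → a:[0], b:[1]  free=[FF........]
after append(b, 1) → a:[0], b:[1, 2]  free=[FFF.......]
after append(b, 3) → a:[0], b:[1, 2, 3, 4, 5]  free=[FFFFFF....]
after create(d) → a:[0], b:[1, 2, 3, 4, 5], d:[6]  free=[FFFFFFF...]
after unlink(d) → a:[0], b:[1, 2, 3, 4, 5]  free=[FFFFFF....]

bitmap = FFFFFF....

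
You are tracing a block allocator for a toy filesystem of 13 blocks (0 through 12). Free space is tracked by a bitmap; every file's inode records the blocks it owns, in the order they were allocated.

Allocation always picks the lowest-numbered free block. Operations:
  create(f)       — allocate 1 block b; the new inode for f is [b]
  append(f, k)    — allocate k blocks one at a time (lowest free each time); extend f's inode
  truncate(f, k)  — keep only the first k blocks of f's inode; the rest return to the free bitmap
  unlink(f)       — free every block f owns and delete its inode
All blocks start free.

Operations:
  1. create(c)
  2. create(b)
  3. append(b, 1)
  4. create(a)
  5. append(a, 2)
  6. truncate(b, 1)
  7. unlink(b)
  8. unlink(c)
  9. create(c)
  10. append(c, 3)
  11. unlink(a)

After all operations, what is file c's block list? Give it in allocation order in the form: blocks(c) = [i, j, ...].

blocks(c) = [0, 1, 2, 6]

[1] create(c) — c=0 (map F............)
[2] create(b) — b=1 c=0 (map FF...........)
[3] append(b, 1) — b=1,2 c=0 (map FFF..........)
[4] create(a) — a=3 b=1,2 c=0 (map FFFF.........)
[5] append(a, 2) — a=3,4,5 b=1,2 c=0 (map FFFFFF.......)
[6] truncate(b, 1) — a=3,4,5 b=1 c=0 (map FF.FFF.......)
[7] unlink(b) — a=3,4,5 c=0 (map F..FFF.......)
[8] unlink(c) — a=3,4,5 (map ...FFF.......)
[9] create(c) — a=3,4,5 c=0 (map F..FFF.......)
[10] append(c, 3) — a=3,4,5 c=0,1,2,6 (map FFFFFFF......)
[11] unlink(a) — c=0,1,2,6 (map FFF...F......)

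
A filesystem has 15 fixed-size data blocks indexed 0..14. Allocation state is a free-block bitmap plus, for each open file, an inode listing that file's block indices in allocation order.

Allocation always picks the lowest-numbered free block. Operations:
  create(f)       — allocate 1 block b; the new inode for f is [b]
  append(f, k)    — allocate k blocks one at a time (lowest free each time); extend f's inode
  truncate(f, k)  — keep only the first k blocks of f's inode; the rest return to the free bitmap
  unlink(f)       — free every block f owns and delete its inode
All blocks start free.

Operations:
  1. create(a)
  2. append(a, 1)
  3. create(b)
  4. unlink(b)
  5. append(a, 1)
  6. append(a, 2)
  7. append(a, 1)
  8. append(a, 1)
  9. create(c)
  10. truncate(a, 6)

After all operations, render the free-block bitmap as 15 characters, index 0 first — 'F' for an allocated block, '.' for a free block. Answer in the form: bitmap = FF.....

after create(a) → a:[0]  free=[F..............]
after append(a, 1) → a:[0, 1]  free=[FF.............]
after create(b) → a:[0, 1], b:[2]  free=[FFF............]
after unlink(b) → a:[0, 1]  free=[FF.............]
after append(a, 1) → a:[0, 1, 2]  free=[FFF............]
after append(a, 2) → a:[0, 1, 2, 3, 4]  free=[FFFFF..........]
after append(a, 1) → a:[0, 1, 2, 3, 4, 5]  free=[FFFFFF.........]
after append(a, 1) → a:[0, 1, 2, 3, 4, 5, 6]  free=[FFFFFFF........]
after create(c) → a:[0, 1, 2, 3, 4, 5, 6], c:[7]  free=[FFFFFFFF.......]
after truncate(a, 6) → a:[0, 1, 2, 3, 4, 5], c:[7]  free=[FFFFFF.F.......]

bitmap = FFFFFF.F.......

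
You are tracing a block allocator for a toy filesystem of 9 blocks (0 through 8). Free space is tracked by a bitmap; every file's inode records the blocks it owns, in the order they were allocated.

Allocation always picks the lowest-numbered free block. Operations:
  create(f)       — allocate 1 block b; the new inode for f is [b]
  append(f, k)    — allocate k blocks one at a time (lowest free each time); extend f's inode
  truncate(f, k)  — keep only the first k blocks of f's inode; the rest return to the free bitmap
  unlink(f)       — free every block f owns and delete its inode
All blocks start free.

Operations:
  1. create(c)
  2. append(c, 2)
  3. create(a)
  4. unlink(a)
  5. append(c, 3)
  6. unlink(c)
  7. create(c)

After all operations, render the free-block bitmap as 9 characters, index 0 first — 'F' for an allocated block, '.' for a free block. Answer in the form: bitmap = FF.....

create(c): bitmap=F........ | c=[0]
append(c, 2): bitmap=FFF...... | c=[0, 1, 2]
create(a): bitmap=FFFF..... | a=[3] c=[0, 1, 2]
unlink(a): bitmap=FFF...... | c=[0, 1, 2]
append(c, 3): bitmap=FFFFFF... | c=[0, 1, 2, 3, 4, 5]
unlink(c): bitmap=......... | 
create(c): bitmap=F........ | c=[0]

bitmap = F........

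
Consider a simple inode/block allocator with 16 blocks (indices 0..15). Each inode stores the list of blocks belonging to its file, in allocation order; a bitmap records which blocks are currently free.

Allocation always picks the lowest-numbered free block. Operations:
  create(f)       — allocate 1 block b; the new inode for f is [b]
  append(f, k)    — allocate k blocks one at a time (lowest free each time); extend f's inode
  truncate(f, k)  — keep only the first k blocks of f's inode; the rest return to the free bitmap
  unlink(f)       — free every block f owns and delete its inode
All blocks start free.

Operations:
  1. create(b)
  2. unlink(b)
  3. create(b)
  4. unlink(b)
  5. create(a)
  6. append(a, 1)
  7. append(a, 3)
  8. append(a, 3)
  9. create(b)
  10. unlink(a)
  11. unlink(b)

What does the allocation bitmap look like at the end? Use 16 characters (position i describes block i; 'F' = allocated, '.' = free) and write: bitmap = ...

bitmap = ................

create(b): bitmap=F............... | b=[0]
unlink(b): bitmap=................ | 
create(b): bitmap=F............... | b=[0]
unlink(b): bitmap=................ | 
create(a): bitmap=F............... | a=[0]
append(a, 1): bitmap=FF.............. | a=[0, 1]
append(a, 3): bitmap=FFFFF........... | a=[0, 1, 2, 3, 4]
append(a, 3): bitmap=FFFFFFFF........ | a=[0, 1, 2, 3, 4, 5, 6, 7]
create(b): bitmap=FFFFFFFFF....... | a=[0, 1, 2, 3, 4, 5, 6, 7] b=[8]
unlink(a): bitmap=........F....... | b=[8]
unlink(b): bitmap=................ | 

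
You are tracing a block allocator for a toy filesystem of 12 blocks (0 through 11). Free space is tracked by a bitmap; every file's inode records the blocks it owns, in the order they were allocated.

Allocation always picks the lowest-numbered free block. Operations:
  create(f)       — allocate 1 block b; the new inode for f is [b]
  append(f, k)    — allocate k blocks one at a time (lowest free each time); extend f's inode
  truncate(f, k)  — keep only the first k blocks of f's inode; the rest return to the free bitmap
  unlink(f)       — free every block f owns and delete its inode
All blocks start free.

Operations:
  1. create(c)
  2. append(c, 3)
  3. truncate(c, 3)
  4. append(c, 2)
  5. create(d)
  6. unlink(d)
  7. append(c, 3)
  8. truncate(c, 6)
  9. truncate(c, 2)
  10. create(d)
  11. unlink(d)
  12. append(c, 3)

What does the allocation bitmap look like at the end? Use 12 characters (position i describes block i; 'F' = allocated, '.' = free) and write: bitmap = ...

bitmap = FFFFF.......

  1. create(c)  ⇒  F...........  {c→[0]}
  2. append(c, 3)  ⇒  FFFF........  {c→[0, 1, 2, 3]}
  3. truncate(c, 3)  ⇒  FFF.........  {c→[0, 1, 2]}
  4. append(c, 2)  ⇒  FFFFF.......  {c→[0, 1, 2, 3, 4]}
  5. create(d)  ⇒  FFFFFF......  {c→[0, 1, 2, 3, 4]; d→[5]}
  6. unlink(d)  ⇒  FFFFF.......  {c→[0, 1, 2, 3, 4]}
  7. append(c, 3)  ⇒  FFFFFFFF....  {c→[0, 1, 2, 3, 4, 5, 6, 7]}
  8. truncate(c, 6)  ⇒  FFFFFF......  {c→[0, 1, 2, 3, 4, 5]}
  9. truncate(c, 2)  ⇒  FF..........  {c→[0, 1]}
  10. create(d)  ⇒  FFF.........  {c→[0, 1]; d→[2]}
  11. unlink(d)  ⇒  FF..........  {c→[0, 1]}
  12. append(c, 3)  ⇒  FFFFF.......  {c→[0, 1, 2, 3, 4]}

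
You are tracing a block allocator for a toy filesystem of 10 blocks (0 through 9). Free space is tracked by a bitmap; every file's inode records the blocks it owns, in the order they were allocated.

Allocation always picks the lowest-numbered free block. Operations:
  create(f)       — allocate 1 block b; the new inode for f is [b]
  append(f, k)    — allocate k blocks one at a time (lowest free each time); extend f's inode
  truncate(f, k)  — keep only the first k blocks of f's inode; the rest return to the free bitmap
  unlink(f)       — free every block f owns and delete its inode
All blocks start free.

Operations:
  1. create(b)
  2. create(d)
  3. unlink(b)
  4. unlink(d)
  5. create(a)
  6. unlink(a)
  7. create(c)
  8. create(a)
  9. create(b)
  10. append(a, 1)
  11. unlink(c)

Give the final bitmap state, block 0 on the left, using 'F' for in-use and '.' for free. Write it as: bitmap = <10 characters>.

[1] create(b) — b=0 (map F.........)
[2] create(d) — b=0 d=1 (map FF........)
[3] unlink(b) — d=1 (map .F........)
[4] unlink(d) —  (map ..........)
[5] create(a) — a=0 (map F.........)
[6] unlink(a) —  (map ..........)
[7] create(c) — c=0 (map F.........)
[8] create(a) — a=1 c=0 (map FF........)
[9] create(b) — a=1 b=2 c=0 (map FFF.......)
[10] append(a, 1) — a=1,3 b=2 c=0 (map FFFF......)
[11] unlink(c) — a=1,3 b=2 (map .FFF......)

bitmap = .FFF......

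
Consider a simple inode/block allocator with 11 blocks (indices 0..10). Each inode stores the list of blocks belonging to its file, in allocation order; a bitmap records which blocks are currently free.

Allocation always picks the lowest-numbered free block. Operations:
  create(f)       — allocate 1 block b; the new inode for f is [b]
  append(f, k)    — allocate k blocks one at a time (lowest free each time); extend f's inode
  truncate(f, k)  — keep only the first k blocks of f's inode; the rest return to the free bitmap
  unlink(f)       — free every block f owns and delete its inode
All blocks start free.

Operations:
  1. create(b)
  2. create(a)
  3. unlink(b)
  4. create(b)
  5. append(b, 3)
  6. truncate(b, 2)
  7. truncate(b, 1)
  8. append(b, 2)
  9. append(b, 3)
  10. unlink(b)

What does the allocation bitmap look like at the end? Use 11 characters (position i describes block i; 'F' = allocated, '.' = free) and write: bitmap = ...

bitmap = .F.........

[1] create(b) — b=0 (map F..........)
[2] create(a) — a=1 b=0 (map FF.........)
[3] unlink(b) — a=1 (map .F.........)
[4] create(b) — a=1 b=0 (map FF.........)
[5] append(b, 3) — a=1 b=0,2,3,4 (map FFFFF......)
[6] truncate(b, 2) — a=1 b=0,2 (map FFF........)
[7] truncate(b, 1) — a=1 b=0 (map FF.........)
[8] append(b, 2) — a=1 b=0,2,3 (map FFFF.......)
[9] append(b, 3) — a=1 b=0,2,3,4,5,6 (map FFFFFFF....)
[10] unlink(b) — a=1 (map .F.........)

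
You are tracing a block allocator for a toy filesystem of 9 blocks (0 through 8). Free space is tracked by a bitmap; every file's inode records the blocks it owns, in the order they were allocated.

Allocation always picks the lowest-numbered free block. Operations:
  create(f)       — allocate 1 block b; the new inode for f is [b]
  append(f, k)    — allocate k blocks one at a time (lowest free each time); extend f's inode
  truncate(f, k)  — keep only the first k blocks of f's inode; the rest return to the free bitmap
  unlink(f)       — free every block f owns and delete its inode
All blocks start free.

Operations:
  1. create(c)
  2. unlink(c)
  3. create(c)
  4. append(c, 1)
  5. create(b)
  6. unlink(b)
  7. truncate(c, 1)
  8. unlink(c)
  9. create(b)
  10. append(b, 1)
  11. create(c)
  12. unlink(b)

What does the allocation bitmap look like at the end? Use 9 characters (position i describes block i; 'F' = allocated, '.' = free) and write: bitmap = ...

bitmap = ..F......

  1. create(c)  ⇒  F........  {c→[0]}
  2. unlink(c)  ⇒  .........  {}
  3. create(c)  ⇒  F........  {c→[0]}
  4. append(c, 1)  ⇒  FF.......  {c→[0, 1]}
  5. create(b)  ⇒  FFF......  {b→[2]; c→[0, 1]}
  6. unlink(b)  ⇒  FF.......  {c→[0, 1]}
  7. truncate(c, 1)  ⇒  F........  {c→[0]}
  8. unlink(c)  ⇒  .........  {}
  9. create(b)  ⇒  F........  {b→[0]}
  10. append(b, 1)  ⇒  FF.......  {b→[0, 1]}
  11. create(c)  ⇒  FFF......  {b→[0, 1]; c→[2]}
  12. unlink(b)  ⇒  ..F......  {c→[2]}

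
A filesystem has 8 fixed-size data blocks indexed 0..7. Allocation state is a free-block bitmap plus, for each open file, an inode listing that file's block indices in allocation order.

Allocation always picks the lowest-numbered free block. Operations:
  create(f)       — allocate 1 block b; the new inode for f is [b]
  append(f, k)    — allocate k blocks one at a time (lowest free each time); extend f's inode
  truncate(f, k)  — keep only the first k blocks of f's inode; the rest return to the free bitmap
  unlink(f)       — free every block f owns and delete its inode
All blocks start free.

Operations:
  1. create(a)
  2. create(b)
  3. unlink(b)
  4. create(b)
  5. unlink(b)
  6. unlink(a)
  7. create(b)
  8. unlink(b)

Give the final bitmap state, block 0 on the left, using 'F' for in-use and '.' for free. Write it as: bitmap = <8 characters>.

bitmap = ........

[1] create(a) — a=0 (map F.......)
[2] create(b) — a=0 b=1 (map FF......)
[3] unlink(b) — a=0 (map F.......)
[4] create(b) — a=0 b=1 (map FF......)
[5] unlink(b) — a=0 (map F.......)
[6] unlink(a) —  (map ........)
[7] create(b) — b=0 (map F.......)
[8] unlink(b) —  (map ........)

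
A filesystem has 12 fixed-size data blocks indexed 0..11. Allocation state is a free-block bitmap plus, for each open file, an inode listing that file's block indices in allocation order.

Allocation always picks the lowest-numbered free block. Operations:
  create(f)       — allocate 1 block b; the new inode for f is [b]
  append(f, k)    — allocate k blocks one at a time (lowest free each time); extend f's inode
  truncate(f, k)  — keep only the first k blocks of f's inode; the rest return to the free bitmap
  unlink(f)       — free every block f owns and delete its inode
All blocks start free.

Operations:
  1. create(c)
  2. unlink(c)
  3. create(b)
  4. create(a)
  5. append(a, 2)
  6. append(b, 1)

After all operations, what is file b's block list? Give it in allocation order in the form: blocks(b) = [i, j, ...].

  1. create(c)  ⇒  F...........  {c→[0]}
  2. unlink(c)  ⇒  ............  {}
  3. create(b)  ⇒  F...........  {b→[0]}
  4. create(a)  ⇒  FF..........  {a→[1]; b→[0]}
  5. append(a, 2)  ⇒  FFFF........  {a→[1, 2, 3]; b→[0]}
  6. append(b, 1)  ⇒  FFFFF.......  {a→[1, 2, 3]; b→[0, 4]}

blocks(b) = [0, 4]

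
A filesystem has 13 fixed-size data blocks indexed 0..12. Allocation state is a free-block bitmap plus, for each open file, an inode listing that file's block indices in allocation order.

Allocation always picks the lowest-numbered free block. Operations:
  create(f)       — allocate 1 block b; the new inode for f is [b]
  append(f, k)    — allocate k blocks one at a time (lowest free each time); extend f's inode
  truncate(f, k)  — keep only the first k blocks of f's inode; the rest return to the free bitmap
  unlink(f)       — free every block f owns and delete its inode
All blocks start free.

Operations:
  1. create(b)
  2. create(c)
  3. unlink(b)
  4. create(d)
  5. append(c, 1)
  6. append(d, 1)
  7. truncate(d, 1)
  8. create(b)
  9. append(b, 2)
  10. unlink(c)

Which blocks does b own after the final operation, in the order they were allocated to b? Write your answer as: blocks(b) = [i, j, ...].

create(b): bitmap=F............ | b=[0]
create(c): bitmap=FF........... | b=[0] c=[1]
unlink(b): bitmap=.F........... | c=[1]
create(d): bitmap=FF........... | c=[1] d=[0]
append(c, 1): bitmap=FFF.......... | c=[1, 2] d=[0]
append(d, 1): bitmap=FFFF......... | c=[1, 2] d=[0, 3]
truncate(d, 1): bitmap=FFF.......... | c=[1, 2] d=[0]
create(b): bitmap=FFFF......... | b=[3] c=[1, 2] d=[0]
append(b, 2): bitmap=FFFFFF....... | b=[3, 4, 5] c=[1, 2] d=[0]
unlink(c): bitmap=F..FFF....... | b=[3, 4, 5] d=[0]

blocks(b) = [3, 4, 5]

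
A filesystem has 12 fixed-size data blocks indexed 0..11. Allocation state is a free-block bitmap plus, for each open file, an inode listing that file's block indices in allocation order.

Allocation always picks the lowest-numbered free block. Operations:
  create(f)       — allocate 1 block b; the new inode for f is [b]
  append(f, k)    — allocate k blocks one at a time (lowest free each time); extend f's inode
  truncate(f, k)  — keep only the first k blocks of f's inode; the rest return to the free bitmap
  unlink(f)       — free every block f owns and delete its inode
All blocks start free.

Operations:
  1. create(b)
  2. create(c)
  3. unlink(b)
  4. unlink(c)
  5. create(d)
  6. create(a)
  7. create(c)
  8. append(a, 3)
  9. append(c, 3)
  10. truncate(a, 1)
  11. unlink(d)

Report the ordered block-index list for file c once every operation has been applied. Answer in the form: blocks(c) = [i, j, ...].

blocks(c) = [2, 6, 7, 8]

  1. create(b)  ⇒  F...........  {b→[0]}
  2. create(c)  ⇒  FF..........  {b→[0]; c→[1]}
  3. unlink(b)  ⇒  .F..........  {c→[1]}
  4. unlink(c)  ⇒  ............  {}
  5. create(d)  ⇒  F...........  {d→[0]}
  6. create(a)  ⇒  FF..........  {a→[1]; d→[0]}
  7. create(c)  ⇒  FFF.........  {a→[1]; c→[2]; d→[0]}
  8. append(a, 3)  ⇒  FFFFFF......  {a→[1, 3, 4, 5]; c→[2]; d→[0]}
  9. append(c, 3)  ⇒  FFFFFFFFF...  {a→[1, 3, 4, 5]; c→[2, 6, 7, 8]; d→[0]}
  10. truncate(a, 1)  ⇒  FFF...FFF...  {a→[1]; c→[2, 6, 7, 8]; d→[0]}
  11. unlink(d)  ⇒  .FF...FFF...  {a→[1]; c→[2, 6, 7, 8]}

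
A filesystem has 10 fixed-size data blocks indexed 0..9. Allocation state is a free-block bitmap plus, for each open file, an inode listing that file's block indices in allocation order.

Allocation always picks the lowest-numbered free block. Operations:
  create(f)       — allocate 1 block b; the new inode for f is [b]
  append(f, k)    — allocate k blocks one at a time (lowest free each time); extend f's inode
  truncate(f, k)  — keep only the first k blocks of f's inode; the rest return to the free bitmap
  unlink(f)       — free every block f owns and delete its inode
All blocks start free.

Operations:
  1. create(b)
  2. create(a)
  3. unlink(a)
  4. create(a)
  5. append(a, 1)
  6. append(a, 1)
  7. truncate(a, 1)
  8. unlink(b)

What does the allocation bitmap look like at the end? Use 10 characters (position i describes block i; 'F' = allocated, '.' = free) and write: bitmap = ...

create(b): bitmap=F......... | b=[0]
create(a): bitmap=FF........ | a=[1] b=[0]
unlink(a): bitmap=F......... | b=[0]
create(a): bitmap=FF........ | a=[1] b=[0]
append(a, 1): bitmap=FFF....... | a=[1, 2] b=[0]
append(a, 1): bitmap=FFFF...... | a=[1, 2, 3] b=[0]
truncate(a, 1): bitmap=FF........ | a=[1] b=[0]
unlink(b): bitmap=.F........ | a=[1]

bitmap = .F........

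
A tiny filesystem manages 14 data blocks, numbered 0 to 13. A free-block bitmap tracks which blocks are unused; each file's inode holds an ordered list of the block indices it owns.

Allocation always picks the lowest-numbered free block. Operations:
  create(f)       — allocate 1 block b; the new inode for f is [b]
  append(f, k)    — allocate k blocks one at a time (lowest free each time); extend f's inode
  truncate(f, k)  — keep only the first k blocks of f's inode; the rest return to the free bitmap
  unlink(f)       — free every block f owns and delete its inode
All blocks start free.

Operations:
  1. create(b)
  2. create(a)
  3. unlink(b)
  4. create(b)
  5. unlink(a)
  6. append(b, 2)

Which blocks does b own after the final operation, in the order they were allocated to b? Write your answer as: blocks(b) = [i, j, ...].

  1. create(b)  ⇒  F.............  {b→[0]}
  2. create(a)  ⇒  FF............  {a→[1]; b→[0]}
  3. unlink(b)  ⇒  .F............  {a→[1]}
  4. create(b)  ⇒  FF............  {a→[1]; b→[0]}
  5. unlink(a)  ⇒  F.............  {b→[0]}
  6. append(b, 2)  ⇒  FFF...........  {b→[0, 1, 2]}

blocks(b) = [0, 1, 2]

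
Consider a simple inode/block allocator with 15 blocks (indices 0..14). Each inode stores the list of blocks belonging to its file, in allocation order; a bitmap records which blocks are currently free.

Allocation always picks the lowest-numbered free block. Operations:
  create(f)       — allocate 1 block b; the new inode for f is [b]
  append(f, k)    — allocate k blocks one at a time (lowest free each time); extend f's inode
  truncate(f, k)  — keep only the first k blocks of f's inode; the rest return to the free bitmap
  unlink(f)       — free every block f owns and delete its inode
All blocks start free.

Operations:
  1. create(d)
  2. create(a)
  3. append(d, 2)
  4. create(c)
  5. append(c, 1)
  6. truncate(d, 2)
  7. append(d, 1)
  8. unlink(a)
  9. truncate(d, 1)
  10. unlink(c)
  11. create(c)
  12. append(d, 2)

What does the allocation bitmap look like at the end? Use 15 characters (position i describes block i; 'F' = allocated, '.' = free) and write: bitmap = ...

create(d): bitmap=F.............. | d=[0]
create(a): bitmap=FF............. | a=[1] d=[0]
append(d, 2): bitmap=FFFF........... | a=[1] d=[0, 2, 3]
create(c): bitmap=FFFFF.......... | a=[1] c=[4] d=[0, 2, 3]
append(c, 1): bitmap=FFFFFF......... | a=[1] c=[4, 5] d=[0, 2, 3]
truncate(d, 2): bitmap=FFF.FF......... | a=[1] c=[4, 5] d=[0, 2]
append(d, 1): bitmap=FFFFFF......... | a=[1] c=[4, 5] d=[0, 2, 3]
unlink(a): bitmap=F.FFFF......... | c=[4, 5] d=[0, 2, 3]
truncate(d, 1): bitmap=F...FF......... | c=[4, 5] d=[0]
unlink(c): bitmap=F.............. | d=[0]
create(c): bitmap=FF............. | c=[1] d=[0]
append(d, 2): bitmap=FFFF........... | c=[1] d=[0, 2, 3]

bitmap = FFFF...........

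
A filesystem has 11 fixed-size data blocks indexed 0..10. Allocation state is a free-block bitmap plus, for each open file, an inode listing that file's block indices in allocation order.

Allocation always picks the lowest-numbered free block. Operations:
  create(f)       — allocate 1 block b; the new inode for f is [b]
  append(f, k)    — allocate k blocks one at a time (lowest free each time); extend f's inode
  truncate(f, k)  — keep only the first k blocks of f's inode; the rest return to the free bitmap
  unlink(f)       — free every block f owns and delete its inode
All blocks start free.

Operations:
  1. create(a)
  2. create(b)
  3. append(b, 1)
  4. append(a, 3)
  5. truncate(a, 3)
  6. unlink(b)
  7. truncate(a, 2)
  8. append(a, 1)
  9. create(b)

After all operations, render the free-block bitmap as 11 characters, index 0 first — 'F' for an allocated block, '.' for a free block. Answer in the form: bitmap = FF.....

bitmap = FFFF.......

after create(a) → a:[0]  free=[F..........]
after create(b) → a:[0], b:[1]  free=[FF.........]
after append(b, 1) → a:[0], b:[1, 2]  free=[FFF........]
after append(a, 3) → a:[0, 3, 4, 5], b:[1, 2]  free=[FFFFFF.....]
after truncate(a, 3) → a:[0, 3, 4], b:[1, 2]  free=[FFFFF......]
after unlink(b) → a:[0, 3, 4]  free=[F..FF......]
after truncate(a, 2) → a:[0, 3]  free=[F..F.......]
after append(a, 1) → a:[0, 3, 1]  free=[FF.F.......]
after create(b) → a:[0, 3, 1], b:[2]  free=[FFFF.......]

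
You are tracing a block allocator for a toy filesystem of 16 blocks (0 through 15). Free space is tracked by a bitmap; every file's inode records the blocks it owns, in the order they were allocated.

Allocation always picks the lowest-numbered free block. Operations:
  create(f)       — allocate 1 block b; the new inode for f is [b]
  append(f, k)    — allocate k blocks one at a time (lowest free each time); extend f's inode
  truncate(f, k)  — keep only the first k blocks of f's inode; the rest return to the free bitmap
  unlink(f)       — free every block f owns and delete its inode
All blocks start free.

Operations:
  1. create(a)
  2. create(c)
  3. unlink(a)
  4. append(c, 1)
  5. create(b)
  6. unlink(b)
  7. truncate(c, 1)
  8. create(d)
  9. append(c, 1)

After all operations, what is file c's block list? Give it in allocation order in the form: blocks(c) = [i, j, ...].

blocks(c) = [1, 2]

create(a): bitmap=F............... | a=[0]
create(c): bitmap=FF.............. | a=[0] c=[1]
unlink(a): bitmap=.F.............. | c=[1]
append(c, 1): bitmap=FF.............. | c=[1, 0]
create(b): bitmap=FFF............. | b=[2] c=[1, 0]
unlink(b): bitmap=FF.............. | c=[1, 0]
truncate(c, 1): bitmap=.F.............. | c=[1]
create(d): bitmap=FF.............. | c=[1] d=[0]
append(c, 1): bitmap=FFF............. | c=[1, 2] d=[0]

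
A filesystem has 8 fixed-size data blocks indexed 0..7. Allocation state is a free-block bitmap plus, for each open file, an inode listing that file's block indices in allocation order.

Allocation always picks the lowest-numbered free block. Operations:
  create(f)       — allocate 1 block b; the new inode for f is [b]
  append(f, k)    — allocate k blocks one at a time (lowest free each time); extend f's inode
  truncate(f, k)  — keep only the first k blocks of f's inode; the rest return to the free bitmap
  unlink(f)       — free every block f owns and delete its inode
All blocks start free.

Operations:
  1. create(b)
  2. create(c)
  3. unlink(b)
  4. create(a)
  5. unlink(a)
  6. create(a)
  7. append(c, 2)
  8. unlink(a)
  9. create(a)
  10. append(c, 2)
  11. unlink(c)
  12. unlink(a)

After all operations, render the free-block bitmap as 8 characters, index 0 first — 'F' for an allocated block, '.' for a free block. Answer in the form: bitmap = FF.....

bitmap = ........

  1. create(b)  ⇒  F.......  {b→[0]}
  2. create(c)  ⇒  FF......  {b→[0]; c→[1]}
  3. unlink(b)  ⇒  .F......  {c→[1]}
  4. create(a)  ⇒  FF......  {a→[0]; c→[1]}
  5. unlink(a)  ⇒  .F......  {c→[1]}
  6. create(a)  ⇒  FF......  {a→[0]; c→[1]}
  7. append(c, 2)  ⇒  FFFF....  {a→[0]; c→[1, 2, 3]}
  8. unlink(a)  ⇒  .FFF....  {c→[1, 2, 3]}
  9. create(a)  ⇒  FFFF....  {a→[0]; c→[1, 2, 3]}
  10. append(c, 2)  ⇒  FFFFFF..  {a→[0]; c→[1, 2, 3, 4, 5]}
  11. unlink(c)  ⇒  F.......  {a→[0]}
  12. unlink(a)  ⇒  ........  {}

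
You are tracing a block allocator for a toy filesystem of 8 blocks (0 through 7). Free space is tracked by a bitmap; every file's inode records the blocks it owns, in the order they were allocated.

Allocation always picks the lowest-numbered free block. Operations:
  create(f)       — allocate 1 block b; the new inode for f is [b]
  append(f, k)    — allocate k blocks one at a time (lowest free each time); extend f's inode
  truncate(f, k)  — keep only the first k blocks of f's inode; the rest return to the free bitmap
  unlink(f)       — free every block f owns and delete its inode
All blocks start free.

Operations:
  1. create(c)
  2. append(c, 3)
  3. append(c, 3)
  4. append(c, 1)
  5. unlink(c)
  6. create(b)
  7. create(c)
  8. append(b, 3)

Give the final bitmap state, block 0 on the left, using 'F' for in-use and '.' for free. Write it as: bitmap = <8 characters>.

bitmap = FFFFF...

  1. create(c)  ⇒  F.......  {c→[0]}
  2. append(c, 3)  ⇒  FFFF....  {c→[0, 1, 2, 3]}
  3. append(c, 3)  ⇒  FFFFFFF.  {c→[0, 1, 2, 3, 4, 5, 6]}
  4. append(c, 1)  ⇒  FFFFFFFF  {c→[0, 1, 2, 3, 4, 5, 6, 7]}
  5. unlink(c)  ⇒  ........  {}
  6. create(b)  ⇒  F.......  {b→[0]}
  7. create(c)  ⇒  FF......  {b→[0]; c→[1]}
  8. append(b, 3)  ⇒  FFFFF...  {b→[0, 2, 3, 4]; c→[1]}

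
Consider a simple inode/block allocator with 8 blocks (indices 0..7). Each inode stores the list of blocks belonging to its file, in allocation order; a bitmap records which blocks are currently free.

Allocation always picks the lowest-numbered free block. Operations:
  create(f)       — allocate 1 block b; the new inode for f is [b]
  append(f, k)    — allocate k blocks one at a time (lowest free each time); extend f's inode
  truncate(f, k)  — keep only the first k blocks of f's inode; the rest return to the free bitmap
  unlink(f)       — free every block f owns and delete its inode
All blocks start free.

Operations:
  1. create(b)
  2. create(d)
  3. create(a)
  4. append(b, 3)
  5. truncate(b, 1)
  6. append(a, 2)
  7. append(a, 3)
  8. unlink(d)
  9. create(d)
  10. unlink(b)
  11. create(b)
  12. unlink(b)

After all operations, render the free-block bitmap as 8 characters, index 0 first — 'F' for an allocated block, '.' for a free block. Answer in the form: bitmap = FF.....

create(b): bitmap=F....... | b=[0]
create(d): bitmap=FF...... | b=[0] d=[1]
create(a): bitmap=FFF..... | a=[2] b=[0] d=[1]
append(b, 3): bitmap=FFFFFF.. | a=[2] b=[0, 3, 4, 5] d=[1]
truncate(b, 1): bitmap=FFF..... | a=[2] b=[0] d=[1]
append(a, 2): bitmap=FFFFF... | a=[2, 3, 4] b=[0] d=[1]
append(a, 3): bitmap=FFFFFFFF | a=[2, 3, 4, 5, 6, 7] b=[0] d=[1]
unlink(d): bitmap=F.FFFFFF | a=[2, 3, 4, 5, 6, 7] b=[0]
create(d): bitmap=FFFFFFFF | a=[2, 3, 4, 5, 6, 7] b=[0] d=[1]
unlink(b): bitmap=.FFFFFFF | a=[2, 3, 4, 5, 6, 7] d=[1]
create(b): bitmap=FFFFFFFF | a=[2, 3, 4, 5, 6, 7] b=[0] d=[1]
unlink(b): bitmap=.FFFFFFF | a=[2, 3, 4, 5, 6, 7] d=[1]

bitmap = .FFFFFFF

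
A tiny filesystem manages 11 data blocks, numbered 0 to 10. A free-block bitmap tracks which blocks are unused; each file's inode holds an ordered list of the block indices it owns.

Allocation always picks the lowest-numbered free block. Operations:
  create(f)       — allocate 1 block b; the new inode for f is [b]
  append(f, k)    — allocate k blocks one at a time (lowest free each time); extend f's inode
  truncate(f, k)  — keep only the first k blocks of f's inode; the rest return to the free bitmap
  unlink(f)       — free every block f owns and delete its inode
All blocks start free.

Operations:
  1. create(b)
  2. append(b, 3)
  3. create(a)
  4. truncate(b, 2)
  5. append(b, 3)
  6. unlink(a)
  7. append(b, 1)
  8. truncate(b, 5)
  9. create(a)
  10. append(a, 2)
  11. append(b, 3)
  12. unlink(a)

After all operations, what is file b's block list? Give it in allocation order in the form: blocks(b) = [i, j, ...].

[1] create(b) — b=0 (map F..........)
[2] append(b, 3) — b=0,1,2,3 (map FFFF.......)
[3] create(a) — a=4 b=0,1,2,3 (map FFFFF......)
[4] truncate(b, 2) — a=4 b=0,1 (map FF..F......)
[5] append(b, 3) — a=4 b=0,1,2,3,5 (map FFFFFF.....)
[6] unlink(a) — b=0,1,2,3,5 (map FFFF.F.....)
[7] append(b, 1) — b=0,1,2,3,5,4 (map FFFFFF.....)
[8] truncate(b, 5) — b=0,1,2,3,5 (map FFFF.F.....)
[9] create(a) — a=4 b=0,1,2,3,5 (map FFFFFF.....)
[10] append(a, 2) — a=4,6,7 b=0,1,2,3,5 (map FFFFFFFF...)
[11] append(b, 3) — a=4,6,7 b=0,1,2,3,5,8,9,10 (map FFFFFFFFFFF)
[12] unlink(a) — b=0,1,2,3,5,8,9,10 (map FFFF.F..FFF)

blocks(b) = [0, 1, 2, 3, 5, 8, 9, 10]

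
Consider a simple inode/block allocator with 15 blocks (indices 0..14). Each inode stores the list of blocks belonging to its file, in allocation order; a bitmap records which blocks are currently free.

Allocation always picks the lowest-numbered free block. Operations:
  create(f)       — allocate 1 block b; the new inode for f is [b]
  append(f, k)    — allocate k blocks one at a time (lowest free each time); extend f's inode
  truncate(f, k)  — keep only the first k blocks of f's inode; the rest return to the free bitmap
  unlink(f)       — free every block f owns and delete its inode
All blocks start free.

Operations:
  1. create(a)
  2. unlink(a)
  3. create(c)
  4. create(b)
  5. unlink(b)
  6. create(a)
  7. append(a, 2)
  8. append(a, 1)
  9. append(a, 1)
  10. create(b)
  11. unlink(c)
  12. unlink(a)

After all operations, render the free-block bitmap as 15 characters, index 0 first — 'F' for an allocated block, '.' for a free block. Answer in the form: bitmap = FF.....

bitmap = ......F........

[1] create(a) — a=0 (map F..............)
[2] unlink(a) —  (map ...............)
[3] create(c) — c=0 (map F..............)
[4] create(b) — b=1 c=0 (map FF.............)
[5] unlink(b) — c=0 (map F..............)
[6] create(a) — a=1 c=0 (map FF.............)
[7] append(a, 2) — a=1,2,3 c=0 (map FFFF...........)
[8] append(a, 1) — a=1,2,3,4 c=0 (map FFFFF..........)
[9] append(a, 1) — a=1,2,3,4,5 c=0 (map FFFFFF.........)
[10] create(b) — a=1,2,3,4,5 b=6 c=0 (map FFFFFFF........)
[11] unlink(c) — a=1,2,3,4,5 b=6 (map .FFFFFF........)
[12] unlink(a) — b=6 (map ......F........)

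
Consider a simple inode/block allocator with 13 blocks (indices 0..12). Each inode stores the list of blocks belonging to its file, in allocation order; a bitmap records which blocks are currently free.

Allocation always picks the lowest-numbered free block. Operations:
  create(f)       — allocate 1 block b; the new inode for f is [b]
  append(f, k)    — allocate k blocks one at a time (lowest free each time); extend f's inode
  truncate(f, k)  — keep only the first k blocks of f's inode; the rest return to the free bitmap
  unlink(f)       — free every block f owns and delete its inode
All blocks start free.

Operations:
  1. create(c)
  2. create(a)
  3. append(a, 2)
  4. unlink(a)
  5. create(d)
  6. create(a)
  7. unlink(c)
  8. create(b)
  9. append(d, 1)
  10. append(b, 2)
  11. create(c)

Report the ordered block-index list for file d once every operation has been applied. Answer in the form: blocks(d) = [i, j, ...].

blocks(d) = [1, 3]

[1] create(c) — c=0 (map F............)
[2] create(a) — a=1 c=0 (map FF...........)
[3] append(a, 2) — a=1,2,3 c=0 (map FFFF.........)
[4] unlink(a) — c=0 (map F............)
[5] create(d) — c=0 d=1 (map FF...........)
[6] create(a) — a=2 c=0 d=1 (map FFF..........)
[7] unlink(c) — a=2 d=1 (map .FF..........)
[8] create(b) — a=2 b=0 d=1 (map FFF..........)
[9] append(d, 1) — a=2 b=0 d=1,3 (map FFFF.........)
[10] append(b, 2) — a=2 b=0,4,5 d=1,3 (map FFFFFF.......)
[11] create(c) — a=2 b=0,4,5 c=6 d=1,3 (map FFFFFFF......)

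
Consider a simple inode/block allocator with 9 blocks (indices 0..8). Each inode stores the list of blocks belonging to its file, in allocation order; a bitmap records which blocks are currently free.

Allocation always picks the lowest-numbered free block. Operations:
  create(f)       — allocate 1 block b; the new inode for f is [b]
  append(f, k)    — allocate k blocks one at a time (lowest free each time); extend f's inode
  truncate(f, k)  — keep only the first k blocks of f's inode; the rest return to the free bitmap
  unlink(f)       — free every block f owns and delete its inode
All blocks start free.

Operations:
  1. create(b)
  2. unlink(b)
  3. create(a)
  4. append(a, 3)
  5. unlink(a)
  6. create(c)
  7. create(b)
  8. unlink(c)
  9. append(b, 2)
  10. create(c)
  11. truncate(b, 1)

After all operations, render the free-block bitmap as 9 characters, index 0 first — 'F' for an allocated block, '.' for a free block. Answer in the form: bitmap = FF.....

bitmap = .F.F.....

  1. create(b)  ⇒  F........  {b→[0]}
  2. unlink(b)  ⇒  .........  {}
  3. create(a)  ⇒  F........  {a→[0]}
  4. append(a, 3)  ⇒  FFFF.....  {a→[0, 1, 2, 3]}
  5. unlink(a)  ⇒  .........  {}
  6. create(c)  ⇒  F........  {c→[0]}
  7. create(b)  ⇒  FF.......  {b→[1]; c→[0]}
  8. unlink(c)  ⇒  .F.......  {b→[1]}
  9. append(b, 2)  ⇒  FFF......  {b→[1, 0, 2]}
  10. create(c)  ⇒  FFFF.....  {b→[1, 0, 2]; c→[3]}
  11. truncate(b, 1)  ⇒  .F.F.....  {b→[1]; c→[3]}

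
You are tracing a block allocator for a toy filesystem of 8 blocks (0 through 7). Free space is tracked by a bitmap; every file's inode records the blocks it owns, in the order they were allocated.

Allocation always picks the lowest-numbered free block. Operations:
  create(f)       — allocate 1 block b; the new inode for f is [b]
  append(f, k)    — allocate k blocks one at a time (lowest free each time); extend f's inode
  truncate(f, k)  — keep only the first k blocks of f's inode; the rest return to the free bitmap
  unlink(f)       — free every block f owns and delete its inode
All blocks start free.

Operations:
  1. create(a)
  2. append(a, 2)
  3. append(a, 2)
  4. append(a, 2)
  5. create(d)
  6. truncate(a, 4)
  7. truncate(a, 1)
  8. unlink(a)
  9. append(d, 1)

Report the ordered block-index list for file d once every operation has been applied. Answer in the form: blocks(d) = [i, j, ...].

blocks(d) = [7, 0]

[1] create(a) — a=0 (map F.......)
[2] append(a, 2) — a=0,1,2 (map FFF.....)
[3] append(a, 2) — a=0,1,2,3,4 (map FFFFF...)
[4] append(a, 2) — a=0,1,2,3,4,5,6 (map FFFFFFF.)
[5] create(d) — a=0,1,2,3,4,5,6 d=7 (map FFFFFFFF)
[6] truncate(a, 4) — a=0,1,2,3 d=7 (map FFFF...F)
[7] truncate(a, 1) — a=0 d=7 (map F......F)
[8] unlink(a) — d=7 (map .......F)
[9] append(d, 1) — d=7,0 (map F......F)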